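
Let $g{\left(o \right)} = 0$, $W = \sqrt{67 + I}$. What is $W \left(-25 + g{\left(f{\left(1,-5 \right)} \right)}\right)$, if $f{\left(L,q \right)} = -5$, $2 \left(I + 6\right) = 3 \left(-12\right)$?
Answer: $- 25 \sqrt{43} \approx -163.94$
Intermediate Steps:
$I = -24$ ($I = -6 + \frac{3 \left(-12\right)}{2} = -6 + \frac{1}{2} \left(-36\right) = -6 - 18 = -24$)
$W = \sqrt{43}$ ($W = \sqrt{67 - 24} = \sqrt{43} \approx 6.5574$)
$W \left(-25 + g{\left(f{\left(1,-5 \right)} \right)}\right) = \sqrt{43} \left(-25 + 0\right) = \sqrt{43} \left(-25\right) = - 25 \sqrt{43}$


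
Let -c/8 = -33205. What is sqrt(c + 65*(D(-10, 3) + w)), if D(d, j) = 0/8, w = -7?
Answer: 3*sqrt(29465) ≈ 514.96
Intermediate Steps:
c = 265640 (c = -8*(-33205) = 265640)
D(d, j) = 0 (D(d, j) = 0*(1/8) = 0)
sqrt(c + 65*(D(-10, 3) + w)) = sqrt(265640 + 65*(0 - 7)) = sqrt(265640 + 65*(-7)) = sqrt(265640 - 455) = sqrt(265185) = 3*sqrt(29465)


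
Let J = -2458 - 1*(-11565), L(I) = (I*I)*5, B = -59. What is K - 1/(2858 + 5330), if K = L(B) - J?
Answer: 67944023/8188 ≈ 8298.0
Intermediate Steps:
L(I) = 5*I² (L(I) = I²*5 = 5*I²)
J = 9107 (J = -2458 + 11565 = 9107)
K = 8298 (K = 5*(-59)² - 1*9107 = 5*3481 - 9107 = 17405 - 9107 = 8298)
K - 1/(2858 + 5330) = 8298 - 1/(2858 + 5330) = 8298 - 1/8188 = 67944023/8188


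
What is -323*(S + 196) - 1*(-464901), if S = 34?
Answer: 390611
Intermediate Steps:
-323*(S + 196) - 1*(-464901) = -323*(34 + 196) - 1*(-464901) = -323*230 + 464901 = -74290 + 464901 = 390611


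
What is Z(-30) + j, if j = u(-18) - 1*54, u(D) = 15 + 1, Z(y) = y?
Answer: -68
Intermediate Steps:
u(D) = 16
j = -38 (j = 16 - 1*54 = 16 - 54 = -38)
Z(-30) + j = -30 - 38 = -68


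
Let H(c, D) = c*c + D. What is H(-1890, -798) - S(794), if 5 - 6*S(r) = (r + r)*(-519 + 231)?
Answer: 20970463/6 ≈ 3.4951e+6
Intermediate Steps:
H(c, D) = D + c**2 (H(c, D) = c**2 + D = D + c**2)
S(r) = 5/6 + 96*r (S(r) = 5/6 - (r + r)*(-519 + 231)/6 = 5/6 - 2*r*(-288)/6 = 5/6 - (-96)*r = 5/6 + 96*r)
H(-1890, -798) - S(794) = (-798 + (-1890)**2) - (5/6 + 96*794) = (-798 + 3572100) - (5/6 + 76224) = 3571302 - 1*457349/6 = 3571302 - 457349/6 = 20970463/6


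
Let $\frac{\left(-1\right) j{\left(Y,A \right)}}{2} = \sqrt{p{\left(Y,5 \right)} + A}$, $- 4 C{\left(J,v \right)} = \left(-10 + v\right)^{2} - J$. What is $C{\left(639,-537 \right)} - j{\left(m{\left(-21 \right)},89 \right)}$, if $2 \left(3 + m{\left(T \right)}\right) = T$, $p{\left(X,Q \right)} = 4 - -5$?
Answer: $- \frac{149285}{2} + 14 \sqrt{2} \approx -74623.0$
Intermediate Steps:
$p{\left(X,Q \right)} = 9$ ($p{\left(X,Q \right)} = 4 + 5 = 9$)
$m{\left(T \right)} = -3 + \frac{T}{2}$
$C{\left(J,v \right)} = - \frac{\left(-10 + v\right)^{2}}{4} + \frac{J}{4}$ ($C{\left(J,v \right)} = - \frac{\left(-10 + v\right)^{2} - J}{4} = - \frac{\left(-10 + v\right)^{2}}{4} + \frac{J}{4}$)
$j{\left(Y,A \right)} = - 2 \sqrt{9 + A}$
$C{\left(639,-537 \right)} - j{\left(m{\left(-21 \right)},89 \right)} = \left(- \frac{\left(-10 - 537\right)^{2}}{4} + \frac{1}{4} \cdot 639\right) - - 2 \sqrt{9 + 89} = \left(- \frac{\left(-547\right)^{2}}{4} + \frac{639}{4}\right) - - 2 \sqrt{98} = \left(\left(- \frac{1}{4}\right) 299209 + \frac{639}{4}\right) - - 2 \cdot 7 \sqrt{2} = \left(- \frac{299209}{4} + \frac{639}{4}\right) - - 14 \sqrt{2} = - \frac{149285}{2} + 14 \sqrt{2}$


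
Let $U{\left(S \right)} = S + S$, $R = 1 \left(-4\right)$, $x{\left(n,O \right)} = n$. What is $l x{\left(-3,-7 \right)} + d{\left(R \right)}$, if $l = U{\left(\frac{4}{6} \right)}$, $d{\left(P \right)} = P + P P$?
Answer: $8$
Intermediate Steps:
$R = -4$
$d{\left(P \right)} = P + P^{2}$
$U{\left(S \right)} = 2 S$
$l = \frac{4}{3}$ ($l = 2 \cdot \frac{4}{6} = 2 \cdot 4 \cdot \frac{1}{6} = 2 \cdot \frac{2}{3} = \frac{4}{3} \approx 1.3333$)
$l x{\left(-3,-7 \right)} + d{\left(R \right)} = \frac{4}{3} \left(-3\right) - 4 \left(1 - 4\right) = -4 - -12 = -4 + 12 = 8$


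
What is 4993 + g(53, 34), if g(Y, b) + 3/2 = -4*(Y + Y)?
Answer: 9135/2 ≈ 4567.5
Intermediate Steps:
g(Y, b) = -3/2 - 8*Y (g(Y, b) = -3/2 - 4*(Y + Y) = -3/2 - 8*Y)
4993 + g(53, 34) = 4993 + (-3/2 - 8*53) = 4993 + (-3/2 - 424) = 4993 - 851/2 = 9135/2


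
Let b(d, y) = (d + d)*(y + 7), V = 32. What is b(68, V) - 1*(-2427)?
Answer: 7731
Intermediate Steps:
b(d, y) = 2*d*(7 + y) (b(d, y) = (2*d)*(7 + y) = 2*d*(7 + y))
b(68, V) - 1*(-2427) = 2*68*(7 + 32) - 1*(-2427) = 2*68*39 + 2427 = 5304 + 2427 = 7731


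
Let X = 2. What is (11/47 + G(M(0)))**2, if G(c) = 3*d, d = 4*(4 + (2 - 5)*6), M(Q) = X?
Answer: 62173225/2209 ≈ 28145.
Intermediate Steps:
M(Q) = 2
d = -56 (d = 4*(4 - 3*6) = 4*(4 - 18) = 4*(-14) = -56)
G(c) = -168 (G(c) = 3*(-56) = -168)
(11/47 + G(M(0)))**2 = (11/47 - 168)**2 = (-7885/47)**2 = 62173225/2209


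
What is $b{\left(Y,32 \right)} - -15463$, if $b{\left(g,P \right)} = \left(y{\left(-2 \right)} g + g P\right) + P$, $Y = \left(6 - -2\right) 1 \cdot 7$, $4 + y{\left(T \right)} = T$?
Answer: $16951$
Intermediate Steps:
$y{\left(T \right)} = -4 + T$
$Y = 56$ ($Y = \left(6 + 2\right) 1 \cdot 7 = 8 \cdot 1 \cdot 7 = 8 \cdot 7 = 56$)
$b{\left(g,P \right)} = P - 6 g + P g$ ($b{\left(g,P \right)} = \left(\left(-4 - 2\right) g + g P\right) + P = \left(- 6 g + P g\right) + P = P - 6 g + P g$)
$b{\left(Y,32 \right)} - -15463 = \left(32 - 336 + 32 \cdot 56\right) - -15463 = \left(32 - 336 + 1792\right) + 15463 = 1488 + 15463 = 16951$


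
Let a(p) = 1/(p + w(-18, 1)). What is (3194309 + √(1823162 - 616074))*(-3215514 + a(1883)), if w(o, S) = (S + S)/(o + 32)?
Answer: -135396873851766169/13182 - 84773811082*√75443/6591 ≈ -1.0275e+13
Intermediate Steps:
w(o, S) = 2*S/(32 + o) (w(o, S) = (2*S)/(32 + o) = 2*S/(32 + o))
a(p) = 1/(⅐ + p) (a(p) = 1/(p + 2*1/(32 - 18)) = 1/(p + 2*1/14) = 1/(p + 2*1*(1/14)) = 1/(p + ⅐) = 1/(⅐ + p))
(3194309 + √(1823162 - 616074))*(-3215514 + a(1883)) = (3194309 + √(1823162 - 616074))*(-3215514 + 7/(1 + 7*1883)) = (3194309 + √1207088)*(-3215514 + 7/(1 + 13181)) = (3194309 + 4*√75443)*(-3215514 + 7/13182) = (3194309 + 4*√75443)*(-42386905541/13182) = -135396873851766169/13182 - 84773811082*√75443/6591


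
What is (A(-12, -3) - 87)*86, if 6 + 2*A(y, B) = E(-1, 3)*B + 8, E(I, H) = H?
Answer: -7783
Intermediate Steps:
A(y, B) = 1 + 3*B/2 (A(y, B) = -3 + (3*B + 8)/2 = -3 + (8 + 3*B)/2 = -3 + (4 + 3*B/2) = 1 + 3*B/2)
(A(-12, -3) - 87)*86 = ((1 + (3/2)*(-3)) - 87)*86 = ((1 - 9/2) - 87)*86 = (-7/2 - 87)*86 = -181/2*86 = -7783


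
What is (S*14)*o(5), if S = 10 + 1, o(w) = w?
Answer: 770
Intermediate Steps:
S = 11
(S*14)*o(5) = (11*14)*5 = 154*5 = 770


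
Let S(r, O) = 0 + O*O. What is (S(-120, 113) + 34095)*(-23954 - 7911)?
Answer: -1493321360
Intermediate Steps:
S(r, O) = O² (S(r, O) = 0 + O² = O²)
(S(-120, 113) + 34095)*(-23954 - 7911) = (113² + 34095)*(-23954 - 7911) = (12769 + 34095)*(-31865) = 46864*(-31865) = -1493321360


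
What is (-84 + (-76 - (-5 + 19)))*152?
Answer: -26448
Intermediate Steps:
(-84 + (-76 - (-5 + 19)))*152 = (-84 + (-76 - 1*14))*152 = (-84 + (-76 - 14))*152 = (-84 - 90)*152 = -174*152 = -26448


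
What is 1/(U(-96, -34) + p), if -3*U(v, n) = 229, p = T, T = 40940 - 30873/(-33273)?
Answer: 3697/151076406 ≈ 2.4471e-5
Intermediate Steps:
T = 454075831/11091 (T = 40940 - 30873*(-1/33273) = 40940 + 10291/11091 = 454075831/11091 ≈ 40941.)
p = 454075831/11091 ≈ 40941.
U(v, n) = -229/3 (U(v, n) = -1/3*229 = -229/3)
1/(U(-96, -34) + p) = 1/(-229/3 + 454075831/11091) = 1/(151076406/3697) = 3697/151076406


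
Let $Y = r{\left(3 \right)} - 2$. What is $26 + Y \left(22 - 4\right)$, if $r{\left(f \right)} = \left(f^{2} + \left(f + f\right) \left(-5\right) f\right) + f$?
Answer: $-1414$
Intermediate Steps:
$r{\left(f \right)} = f - 9 f^{2}$ ($r{\left(f \right)} = \left(f^{2} + 2 f \left(-5\right) f\right) + f = \left(f^{2} + - 10 f f\right) + f = \left(f^{2} - 10 f^{2}\right) + f = - 9 f^{2} + f = f - 9 f^{2}$)
$Y = -80$ ($Y = 3 \left(1 - 27\right) - 2 = 3 \left(-26\right) - 2 = -78 - 2 = -80$)
$26 + Y \left(22 - 4\right) = 26 - 80 \left(22 - 4\right) = 26 - 1440 = -1414$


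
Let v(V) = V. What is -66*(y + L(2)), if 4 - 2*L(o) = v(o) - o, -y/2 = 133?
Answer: 17424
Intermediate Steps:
y = -266 (y = -2*133 = -266)
L(o) = 2 (L(o) = 2 - (o - o)/2 = 2 - ½*0 = 2 + 0 = 2)
-66*(y + L(2)) = -66*(-266 + 2) = -66*(-264) = 17424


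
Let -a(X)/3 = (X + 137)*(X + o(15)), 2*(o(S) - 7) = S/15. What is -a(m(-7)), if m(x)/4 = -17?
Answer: -25047/2 ≈ -12524.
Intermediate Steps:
o(S) = 7 + S/30 (o(S) = 7 + (S/15)/2 = 7 + S/30)
m(x) = -68 (m(x) = 4*(-17) = -68)
a(X) = -3*(137 + X)*(15/2 + X) (a(X) = -3*(X + 137)*(X + (7 + (1/30)*15)) = -3*(137 + X)*(X + (7 + ½)) = -3*(137 + X)*(X + 15/2) = -3*(137 + X)*(15/2 + X))
-a(m(-7)) = -(-6165/2 - 3*(-68)² - 867/2*(-68)) = -(-6165/2 - 3*4624 + 29478) = -(-6165/2 - 13872 + 29478) = -1*25047/2 = -25047/2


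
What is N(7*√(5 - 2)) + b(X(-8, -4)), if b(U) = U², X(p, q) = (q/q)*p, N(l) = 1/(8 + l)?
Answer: 5304/83 + 7*√3/83 ≈ 64.050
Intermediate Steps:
X(p, q) = p (X(p, q) = 1*p = p)
N(7*√(5 - 2)) + b(X(-8, -4)) = 1/(8 + 7*√(5 - 2)) + (-8)² = 1/(8 + 7*√3) + 64 = 64 + 1/(8 + 7*√3)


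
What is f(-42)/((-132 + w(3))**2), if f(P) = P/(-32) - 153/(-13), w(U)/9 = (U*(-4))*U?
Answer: 907/14416896 ≈ 6.2912e-5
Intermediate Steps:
w(U) = -36*U**2 (w(U) = 9*((U*(-4))*U) = 9*((-4*U)*U) = 9*(-4*U**2) = -36*U**2)
f(P) = 153/13 - P/32 (f(P) = P*(-1/32) - 153*(-1/13) = -P/32 + 153/13 = 153/13 - P/32)
f(-42)/((-132 + w(3))**2) = (153/13 - 1/32*(-42))/((-132 - 36*3**2)**2) = (153/13 + 21/16)/((-132 - 36*9)**2) = 2721/(208*((-132 - 324)**2)) = 2721/(208*((-456)**2)) = (2721/208)/207936 = (2721/208)*(1/207936) = 907/14416896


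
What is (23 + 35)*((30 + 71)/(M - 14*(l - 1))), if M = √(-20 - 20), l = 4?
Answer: -61509/451 - 2929*I*√10/451 ≈ -136.38 - 20.537*I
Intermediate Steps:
M = 2*I*√10 (M = √(-40) = 2*I*√10 ≈ 6.3246*I)
(23 + 35)*((30 + 71)/(M - 14*(l - 1))) = (23 + 35)*((30 + 71)/(2*I*√10 - 14*(4 - 1))) = 58*(101/(2*I*√10 - 14*3)) = 58*(101/(2*I*√10 - 42)) = 58*(101/(-42 + 2*I*√10)) = 5858/(-42 + 2*I*√10)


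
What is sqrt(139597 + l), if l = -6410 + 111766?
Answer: 3*sqrt(27217) ≈ 494.93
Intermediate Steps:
l = 105356
sqrt(139597 + l) = sqrt(139597 + 105356) = sqrt(244953) = 3*sqrt(27217)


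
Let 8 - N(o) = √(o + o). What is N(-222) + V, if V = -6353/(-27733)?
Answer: 228217/27733 - 2*I*√111 ≈ 8.2291 - 21.071*I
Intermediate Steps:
V = 6353/27733 (V = -6353*(-1/27733) = 6353/27733 ≈ 0.22908)
N(o) = 8 - √2*√o (N(o) = 8 - √(o + o) = 8 - √(2*o) = 8 - √2*√o)
N(-222) + V = (8 - √2*√(-222)) + 6353/27733 = (8 - √2*I*√222) + 6353/27733 = (8 - 2*I*√111) + 6353/27733 = 228217/27733 - 2*I*√111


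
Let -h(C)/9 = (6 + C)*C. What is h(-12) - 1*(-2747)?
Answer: 2099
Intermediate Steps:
h(C) = -9*C*(6 + C) (h(C) = -9*(6 + C)*C = -9*C*(6 + C))
h(-12) - 1*(-2747) = -9*(-12)*(6 - 12) - 1*(-2747) = -9*(-12)*(-6) + 2747 = -648 + 2747 = 2099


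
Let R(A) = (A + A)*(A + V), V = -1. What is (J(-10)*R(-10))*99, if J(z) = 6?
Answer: 130680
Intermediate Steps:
R(A) = 2*A*(-1 + A) (R(A) = (A + A)*(A - 1) = (2*A)*(-1 + A) = 2*A*(-1 + A))
(J(-10)*R(-10))*99 = (6*(2*(-10)*(-1 - 10)))*99 = (6*(2*(-10)*(-11)))*99 = (6*220)*99 = 1320*99 = 130680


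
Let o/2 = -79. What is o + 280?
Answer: 122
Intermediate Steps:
o = -158 (o = 2*(-79) = -158)
o + 280 = -158 + 280 = 122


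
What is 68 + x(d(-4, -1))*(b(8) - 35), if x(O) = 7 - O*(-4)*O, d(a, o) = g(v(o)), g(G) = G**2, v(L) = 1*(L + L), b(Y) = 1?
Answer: -2346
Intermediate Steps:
v(L) = 2*L (v(L) = 1*(2*L) = 2*L)
d(a, o) = 4*o**2 (d(a, o) = (2*o)**2 = 4*o**2)
x(O) = 7 + 4*O**2 (x(O) = 7 - (-4*O)*O = 7 - (-4)*O**2 = 7 + 4*O**2)
68 + x(d(-4, -1))*(b(8) - 35) = 68 + (7 + 4*(4*(-1)**2)**2)*(1 - 35) = 68 + (7 + 4*(4*1)**2)*(-34) = 68 + (7 + 4*4**2)*(-34) = 68 + (7 + 4*16)*(-34) = 68 + (7 + 64)*(-34) = 68 + 71*(-34) = 68 - 2414 = -2346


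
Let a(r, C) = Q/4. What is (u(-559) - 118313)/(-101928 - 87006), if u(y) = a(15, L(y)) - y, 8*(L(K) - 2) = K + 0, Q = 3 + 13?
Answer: 19625/31489 ≈ 0.62323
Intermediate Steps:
Q = 16
L(K) = 2 + K/8 (L(K) = 2 + (K + 0)/8 = 2 + K/8)
a(r, C) = 4 (a(r, C) = 16/4 = 16*(¼) = 4)
u(y) = 4 - y
(u(-559) - 118313)/(-101928 - 87006) = ((4 - 1*(-559)) - 118313)/(-101928 - 87006) = ((4 + 559) - 118313)/(-188934) = (563 - 118313)*(-1/188934) = -117750*(-1/188934) = 19625/31489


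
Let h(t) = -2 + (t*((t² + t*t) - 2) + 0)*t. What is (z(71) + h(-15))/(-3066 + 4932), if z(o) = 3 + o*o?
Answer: 52921/933 ≈ 56.721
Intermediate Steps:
h(t) = -2 + t²*(-2 + 2*t²) (h(t) = -2 + (t*((t² + t²) - 2) + 0)*t = -2 + (t*(2*t² - 2) + 0)*t = -2 + (t*(-2 + 2*t²) + 0)*t = -2 + (t*(-2 + 2*t²))*t = -2 + t²*(-2 + 2*t²))
z(o) = 3 + o²
(z(71) + h(-15))/(-3066 + 4932) = ((3 + 71²) + (-2 - 2*(-15)² + 2*(-15)⁴))/(-3066 + 4932) = ((3 + 5041) + (-2 - 2*225 + 2*50625))/1866 = (5044 + (-2 - 450 + 101250))*(1/1866) = (5044 + 100798)*(1/1866) = 105842*(1/1866) = 52921/933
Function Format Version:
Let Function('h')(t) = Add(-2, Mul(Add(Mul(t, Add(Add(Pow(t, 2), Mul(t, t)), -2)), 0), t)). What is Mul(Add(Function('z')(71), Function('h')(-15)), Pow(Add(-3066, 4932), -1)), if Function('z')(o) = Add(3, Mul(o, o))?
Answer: Rational(52921, 933) ≈ 56.721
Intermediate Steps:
Function('h')(t) = Add(-2, Mul(Pow(t, 2), Add(-2, Mul(2, Pow(t, 2))))) (Function('h')(t) = Add(-2, Mul(Add(Mul(t, Add(Add(Pow(t, 2), Pow(t, 2)), -2)), 0), t)) = Add(-2, Mul(Add(Mul(t, Add(Mul(2, Pow(t, 2)), -2)), 0), t)) = Add(-2, Mul(Add(Mul(t, Add(-2, Mul(2, Pow(t, 2)))), 0), t)) = Add(-2, Mul(Mul(t, Add(-2, Mul(2, Pow(t, 2)))), t)) = Add(-2, Mul(Pow(t, 2), Add(-2, Mul(2, Pow(t, 2))))))
Function('z')(o) = Add(3, Pow(o, 2))
Mul(Add(Function('z')(71), Function('h')(-15)), Pow(Add(-3066, 4932), -1)) = Mul(Add(Add(3, Pow(71, 2)), Add(-2, Mul(-2, Pow(-15, 2)), Mul(2, Pow(-15, 4)))), Pow(Add(-3066, 4932), -1)) = Mul(Add(Add(3, 5041), Add(-2, Mul(-2, 225), Mul(2, 50625))), Pow(1866, -1)) = Mul(Add(5044, Add(-2, -450, 101250)), Rational(1, 1866)) = Mul(Add(5044, 100798), Rational(1, 1866)) = Mul(105842, Rational(1, 1866)) = Rational(52921, 933)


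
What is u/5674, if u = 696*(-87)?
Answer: -30276/2837 ≈ -10.672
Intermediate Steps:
u = -60552
u/5674 = -60552/5674 = -60552*1/5674 = -30276/2837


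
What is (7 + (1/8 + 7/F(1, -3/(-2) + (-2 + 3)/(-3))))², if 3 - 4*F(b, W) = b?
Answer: 28561/64 ≈ 446.27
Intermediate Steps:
F(b, W) = ¾ - b/4
(7 + (1/8 + 7/F(1, -3/(-2) + (-2 + 3)/(-3))))² = (7 + (1/8 + 7/(¾ - ¼*1)))² = (7 + (1*(⅛) + 7/(¾ - ¼)))² = (7 + (⅛ + 7/(½)))² = (7 + (⅛ + 7*2))² = (7 + (⅛ + 14))² = (7 + 113/8)² = (169/8)² = 28561/64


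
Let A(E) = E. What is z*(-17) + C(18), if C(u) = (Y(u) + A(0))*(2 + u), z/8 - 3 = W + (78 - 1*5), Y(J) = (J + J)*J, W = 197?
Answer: -24168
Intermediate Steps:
Y(J) = 2*J**2 (Y(J) = (2*J)*J = 2*J**2)
z = 2184 (z = 24 + 8*(197 + (78 - 1*5)) = 24 + 8*(197 + (78 - 5)) = 24 + 8*(197 + 73) = 24 + 8*270 = 24 + 2160 = 2184)
C(u) = 2*u**2*(2 + u) (C(u) = (2*u**2 + 0)*(2 + u) = (2*u**2)*(2 + u) = 2*u**2*(2 + u))
z*(-17) + C(18) = 2184*(-17) + 2*18**2*(2 + 18) = -37128 + 2*324*20 = -37128 + 12960 = -24168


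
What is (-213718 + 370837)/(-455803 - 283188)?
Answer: -157119/738991 ≈ -0.21261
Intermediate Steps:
(-213718 + 370837)/(-455803 - 283188) = 157119/(-738991) = 157119*(-1/738991) = -157119/738991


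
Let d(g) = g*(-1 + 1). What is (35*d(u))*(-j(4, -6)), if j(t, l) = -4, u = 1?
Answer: 0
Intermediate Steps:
d(g) = 0 (d(g) = g*0 = 0)
(35*d(u))*(-j(4, -6)) = (35*0)*(-1*(-4)) = 0*4 = 0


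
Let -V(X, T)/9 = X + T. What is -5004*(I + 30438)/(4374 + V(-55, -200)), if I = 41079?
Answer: -13254484/247 ≈ -53662.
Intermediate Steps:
V(X, T) = -9*T - 9*X (V(X, T) = -9*(X + T) = -9*(T + X) = -9*T - 9*X)
-5004*(I + 30438)/(4374 + V(-55, -200)) = -5004*(41079 + 30438)/(4374 + (-9*(-200) - 9*(-55))) = -5004*71517/(4374 + (1800 + 495)) = -5004*71517/(4374 + 2295) = -5004/(6669*(1/71517)) = -5004/2223/23839 = -5004*23839/2223 = -13254484/247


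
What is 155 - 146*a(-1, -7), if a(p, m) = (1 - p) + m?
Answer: 885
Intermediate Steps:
a(p, m) = 1 + m - p
155 - 146*a(-1, -7) = 155 - 146*(1 - 7 - 1*(-1)) = 155 - 146*(1 - 7 + 1) = 155 - 146*(-5) = 155 + 730 = 885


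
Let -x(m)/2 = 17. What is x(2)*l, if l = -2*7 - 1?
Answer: 510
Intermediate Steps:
x(m) = -34 (x(m) = -2*17 = -34)
l = -15 (l = -14 - 1 = -15)
x(2)*l = -34*(-15) = 510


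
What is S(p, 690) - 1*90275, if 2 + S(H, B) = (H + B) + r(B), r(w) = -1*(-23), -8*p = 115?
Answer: -716627/8 ≈ -89578.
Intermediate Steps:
p = -115/8 (p = -⅛*115 = -115/8 ≈ -14.375)
r(w) = 23
S(H, B) = 21 + B + H (S(H, B) = -2 + ((H + B) + 23) = -2 + ((B + H) + 23) = -2 + (23 + B + H) = 21 + B + H)
S(p, 690) - 1*90275 = (21 + 690 - 115/8) - 1*90275 = 5573/8 - 90275 = -716627/8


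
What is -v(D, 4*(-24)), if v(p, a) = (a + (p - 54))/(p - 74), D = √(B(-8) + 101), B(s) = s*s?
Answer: -10935/5311 - 76*√165/5311 ≈ -2.2427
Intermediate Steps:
B(s) = s²
D = √165 (D = √((-8)² + 101) = √(64 + 101) = √165 ≈ 12.845)
v(p, a) = (-54 + a + p)/(-74 + p) (v(p, a) = (a + (-54 + p))/(-74 + p) = (-54 + a + p)/(-74 + p))
-v(D, 4*(-24)) = -(-54 + 4*(-24) + √165)/(-74 + √165) = -(-54 - 96 + √165)/(-74 + √165) = -(-150 + √165)/(-74 + √165)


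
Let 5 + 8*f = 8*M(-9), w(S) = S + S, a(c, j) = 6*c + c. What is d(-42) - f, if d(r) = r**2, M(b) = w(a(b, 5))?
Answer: 15125/8 ≈ 1890.6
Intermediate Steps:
a(c, j) = 7*c
w(S) = 2*S
M(b) = 14*b (M(b) = 2*(7*b) = 14*b)
f = -1013/8 (f = -5/8 + (8*(14*(-9)))/8 = -5/8 + (8*(-126))/8 = -5/8 + (1/8)*(-1008) = -5/8 - 126 = -1013/8 ≈ -126.63)
d(-42) - f = (-42)**2 - 1*(-1013/8) = 1764 + 1013/8 = 15125/8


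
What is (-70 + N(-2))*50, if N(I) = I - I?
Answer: -3500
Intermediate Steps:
N(I) = 0
(-70 + N(-2))*50 = (-70 + 0)*50 = -70*50 = -3500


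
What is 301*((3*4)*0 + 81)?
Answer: 24381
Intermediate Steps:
301*((3*4)*0 + 81) = 301*(12*0 + 81) = 301*(0 + 81) = 301*81 = 24381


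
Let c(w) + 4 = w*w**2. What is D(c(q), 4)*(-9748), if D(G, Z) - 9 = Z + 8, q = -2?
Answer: -204708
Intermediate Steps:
c(w) = -4 + w**3 (c(w) = -4 + w*w**2 = -4 + w**3)
D(G, Z) = 17 + Z (D(G, Z) = 9 + (Z + 8) = 9 + (8 + Z) = 17 + Z)
D(c(q), 4)*(-9748) = (17 + 4)*(-9748) = 21*(-9748) = -204708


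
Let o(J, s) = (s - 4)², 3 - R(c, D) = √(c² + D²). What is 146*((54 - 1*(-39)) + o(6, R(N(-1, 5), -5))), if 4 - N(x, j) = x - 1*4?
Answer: 29200 + 292*√106 ≈ 32206.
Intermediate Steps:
N(x, j) = 8 - x (N(x, j) = 4 - (x - 1*4) = 4 - (x - 4) = 4 - (-4 + x) = 4 + (4 - x) = 8 - x)
R(c, D) = 3 - √(D² + c²) (R(c, D) = 3 - √(c² + D²) = 3 - √(D² + c²))
o(J, s) = (-4 + s)²
146*((54 - 1*(-39)) + o(6, R(N(-1, 5), -5))) = 146*((54 - 1*(-39)) + (-4 + (3 - √((-5)² + (8 - 1*(-1))²)))²) = 146*((54 + 39) + (-4 + (3 - √(25 + (8 + 1)²)))²) = 146*(93 + (-4 + (3 - √(25 + 9²)))²) = 146*(93 + (-4 + (3 - √(25 + 81)))²) = 146*(93 + (-4 + (3 - √106))²) = 146*(93 + (-1 - √106)²) = 13578 + 146*(-1 - √106)²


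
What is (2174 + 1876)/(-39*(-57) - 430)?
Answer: 4050/1793 ≈ 2.2588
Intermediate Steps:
(2174 + 1876)/(-39*(-57) - 430) = 4050/(2223 - 430) = 4050/1793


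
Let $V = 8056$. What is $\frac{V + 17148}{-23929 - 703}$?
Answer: $- \frac{6301}{6158} \approx -1.0232$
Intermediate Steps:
$\frac{V + 17148}{-23929 - 703} = \frac{8056 + 17148}{-23929 - 703} = \frac{25204}{-24632} = 25204 \left(- \frac{1}{24632}\right) = - \frac{6301}{6158}$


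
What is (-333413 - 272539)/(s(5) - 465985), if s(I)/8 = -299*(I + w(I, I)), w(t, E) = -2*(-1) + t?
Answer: 605952/494689 ≈ 1.2249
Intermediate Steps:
w(t, E) = 2 + t
s(I) = -4784 - 4784*I (s(I) = 8*(-299*(I + (2 + I))) = 8*(-299*(2 + 2*I)) = 8*(-598 - 598*I) = -4784 - 4784*I)
(-333413 - 272539)/(s(5) - 465985) = (-333413 - 272539)/((-4784 - 4784*5) - 465985) = -605952/((-4784 - 23920) - 465985) = -605952/(-28704 - 465985) = -605952/(-494689) = -605952*(-1/494689) = 605952/494689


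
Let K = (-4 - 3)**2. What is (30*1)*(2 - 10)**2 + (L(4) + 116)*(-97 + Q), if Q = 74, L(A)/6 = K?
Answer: -7510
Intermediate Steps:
K = 49 (K = (-7)**2 = 49)
L(A) = 294 (L(A) = 6*49 = 294)
(30*1)*(2 - 10)**2 + (L(4) + 116)*(-97 + Q) = (30*1)*(2 - 10)**2 + (294 + 116)*(-97 + 74) = 30*(-8)**2 + 410*(-23) = 30*64 - 9430 = 1920 - 9430 = -7510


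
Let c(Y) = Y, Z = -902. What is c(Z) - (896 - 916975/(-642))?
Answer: -2071291/642 ≈ -3226.3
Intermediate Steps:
c(Z) - (896 - 916975/(-642)) = -902 - (896 - 916975/(-642)) = -902 - (896 - 916975*(-1)/642) = -902 - (896 - 1075*(-853/642)) = -902 - (896 + 916975/642) = -902 - 1*1492207/642 = -902 - 1492207/642 = -2071291/642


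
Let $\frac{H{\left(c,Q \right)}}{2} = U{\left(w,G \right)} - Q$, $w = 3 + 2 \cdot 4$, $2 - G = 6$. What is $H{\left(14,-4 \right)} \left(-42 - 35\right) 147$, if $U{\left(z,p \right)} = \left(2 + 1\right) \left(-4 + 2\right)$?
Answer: $45276$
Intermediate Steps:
$G = -4$ ($G = 2 - 6 = -4$)
$w = 11$ ($w = 3 + 8 = 11$)
$U{\left(z,p \right)} = -6$ ($U{\left(z,p \right)} = 3 \left(-2\right) = -6$)
$H{\left(c,Q \right)} = -12 - 2 Q$ ($H{\left(c,Q \right)} = 2 \left(-6 - Q\right) = -12 - 2 Q$)
$H{\left(14,-4 \right)} \left(-42 - 35\right) 147 = \left(-12 - -8\right) \left(-42 - 35\right) 147 = \left(-12 + 8\right) \left(-77\right) 147 = \left(-4\right) \left(-77\right) 147 = 308 \cdot 147 = 45276$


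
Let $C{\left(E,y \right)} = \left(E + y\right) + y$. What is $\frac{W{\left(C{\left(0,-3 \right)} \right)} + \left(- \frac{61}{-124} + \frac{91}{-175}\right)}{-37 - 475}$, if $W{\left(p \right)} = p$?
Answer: $\frac{18687}{1587200} \approx 0.011774$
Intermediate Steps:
$C{\left(E,y \right)} = E + 2 y$
$\frac{W{\left(C{\left(0,-3 \right)} \right)} + \left(- \frac{61}{-124} + \frac{91}{-175}\right)}{-37 - 475} = \frac{\left(0 + 2 \left(-3\right)\right) + \left(- \frac{61}{-124} + \frac{91}{-175}\right)}{-37 - 475} = \frac{\left(0 - 6\right) + \left(\left(-61\right) \left(- \frac{1}{124}\right) + 91 \left(- \frac{1}{175}\right)\right)}{-512} = \left(-6 + \left(\frac{61}{124} - \frac{13}{25}\right)\right) \left(- \frac{1}{512}\right) = \left(-6 - \frac{87}{3100}\right) \left(- \frac{1}{512}\right) = \left(- \frac{18687}{3100}\right) \left(- \frac{1}{512}\right) = \frac{18687}{1587200}$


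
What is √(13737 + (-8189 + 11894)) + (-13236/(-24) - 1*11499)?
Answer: -21895/2 + 3*√1938 ≈ -10815.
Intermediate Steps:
√(13737 + (-8189 + 11894)) + (-13236/(-24) - 1*11499) = √(13737 + 3705) + (-13236*(-1/24) - 11499) = √17442 + (1103/2 - 11499) = 3*√1938 - 21895/2 = -21895/2 + 3*√1938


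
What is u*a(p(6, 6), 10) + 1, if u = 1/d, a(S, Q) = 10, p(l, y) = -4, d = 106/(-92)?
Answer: -407/53 ≈ -7.6792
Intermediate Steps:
d = -53/46 (d = 106*(-1/92) = -53/46 ≈ -1.1522)
u = -46/53 (u = 1/(-53/46) = -46/53 ≈ -0.86792)
u*a(p(6, 6), 10) + 1 = -46/53*10 + 1 = -460/53 + 1 = -407/53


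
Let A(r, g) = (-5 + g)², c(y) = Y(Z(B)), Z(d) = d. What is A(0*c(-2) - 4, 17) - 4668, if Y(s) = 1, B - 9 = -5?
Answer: -4524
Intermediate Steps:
B = 4 (B = 9 - 5 = 4)
c(y) = 1
A(0*c(-2) - 4, 17) - 4668 = (-5 + 17)² - 4668 = 12² - 4668 = 144 - 4668 = -4524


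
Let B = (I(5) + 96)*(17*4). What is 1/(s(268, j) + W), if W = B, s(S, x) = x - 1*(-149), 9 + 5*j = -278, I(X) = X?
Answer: 5/34798 ≈ 0.00014369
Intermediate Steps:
j = -287/5 (j = -9/5 + (1/5)*(-278) = -9/5 - 278/5 = -287/5 ≈ -57.400)
s(S, x) = 149 + x (s(S, x) = x + 149 = 149 + x)
B = 6868 (B = (5 + 96)*(17*4) = 101*68 = 6868)
W = 6868
1/(s(268, j) + W) = 1/((149 - 287/5) + 6868) = 1/(458/5 + 6868) = 1/(34798/5) = 5/34798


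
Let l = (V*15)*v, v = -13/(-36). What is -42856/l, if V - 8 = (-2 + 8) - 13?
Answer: -514272/65 ≈ -7911.9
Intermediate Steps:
v = 13/36 (v = -13*(-1/36) = 13/36 ≈ 0.36111)
V = 1 (V = 8 + ((-2 + 8) - 13) = 8 + (6 - 13) = 8 - 7 = 1)
l = 65/12 (l = (1*15)*(13/36) = 15*(13/36) = 65/12 ≈ 5.4167)
-42856/l = -42856/65/12 = -42856*12/65 = -514272/65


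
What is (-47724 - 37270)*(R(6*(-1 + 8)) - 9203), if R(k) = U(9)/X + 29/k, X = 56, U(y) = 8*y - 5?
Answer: 9384472877/12 ≈ 7.8204e+8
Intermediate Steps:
U(y) = -5 + 8*y
R(k) = 67/56 + 29/k (R(k) = (-5 + 8*9)/56 + 29/k = (-5 + 72)*(1/56) + 29/k = 67*(1/56) + 29/k = 67/56 + 29/k)
(-47724 - 37270)*(R(6*(-1 + 8)) - 9203) = (-47724 - 37270)*((67/56 + 29/((6*(-1 + 8)))) - 9203) = -84994*((67/56 + 29/((6*7))) - 9203) = -84994*((67/56 + 29/42) - 9203) = -84994*(317/168 - 9203) = -84994*(-1545787/168) = 9384472877/12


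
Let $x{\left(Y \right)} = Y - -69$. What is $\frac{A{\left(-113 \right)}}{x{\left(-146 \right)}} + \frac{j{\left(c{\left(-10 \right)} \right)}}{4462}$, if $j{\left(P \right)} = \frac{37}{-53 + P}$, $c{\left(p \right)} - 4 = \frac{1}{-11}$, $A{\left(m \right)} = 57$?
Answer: $- \frac{137371699}{185529960} \approx -0.74043$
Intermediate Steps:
$x{\left(Y \right)} = 69 + Y$ ($x{\left(Y \right)} = Y + 69 = 69 + Y$)
$c{\left(p \right)} = \frac{43}{11}$ ($c{\left(p \right)} = 4 + \frac{1}{-11} = 4 - \frac{1}{11} = \frac{43}{11}$)
$\frac{A{\left(-113 \right)}}{x{\left(-146 \right)}} + \frac{j{\left(c{\left(-10 \right)} \right)}}{4462} = \frac{57}{69 - 146} + \frac{37 \frac{1}{-53 + \frac{43}{11}}}{4462} = \frac{57}{-77} + \frac{37}{- \frac{540}{11}} \cdot \frac{1}{4462} = 57 \left(- \frac{1}{77}\right) + 37 \left(- \frac{11}{540}\right) \frac{1}{4462} = - \frac{57}{77} - \frac{407}{2409480} = - \frac{137371699}{185529960}$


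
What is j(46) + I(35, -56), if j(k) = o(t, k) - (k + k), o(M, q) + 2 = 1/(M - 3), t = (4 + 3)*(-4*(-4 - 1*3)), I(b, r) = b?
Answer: -11386/193 ≈ -58.995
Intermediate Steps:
t = 196 (t = 7*(-4*(-4 - 3)) = 7*(-4*(-7)) = 7*28 = 196)
o(M, q) = -2 + 1/(-3 + M) (o(M, q) = -2 + 1/(M - 3) = -2 + 1/(-3 + M))
j(k) = -385/193 - 2*k (j(k) = (7 - 2*196)/(-3 + 196) - (k + k) = (7 - 392)/193 - 2*k = (1/193)*(-385) - 2*k = -385/193 - 2*k)
j(46) + I(35, -56) = (-385/193 - 2*46) + 35 = (-385/193 - 92) + 35 = -18141/193 + 35 = -11386/193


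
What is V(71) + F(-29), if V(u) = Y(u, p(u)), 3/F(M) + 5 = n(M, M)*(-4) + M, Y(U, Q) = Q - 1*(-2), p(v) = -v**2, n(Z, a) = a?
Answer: -413195/82 ≈ -5039.0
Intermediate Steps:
Y(U, Q) = 2 + Q (Y(U, Q) = Q + 2 = 2 + Q)
F(M) = 3/(-5 - 3*M) (F(M) = 3/(-5 + (M*(-4) + M)) = 3/(-5 + (-4*M + M)) = 3/(-5 - 3*M))
V(u) = 2 - u**2
V(71) + F(-29) = (2 - 1*71**2) - 3/(5 + 3*(-29)) = (2 - 1*5041) - 3/(5 - 87) = (2 - 5041) - 3/(-82) = -5039 - 3*(-1/82) = -5039 + 3/82 = -413195/82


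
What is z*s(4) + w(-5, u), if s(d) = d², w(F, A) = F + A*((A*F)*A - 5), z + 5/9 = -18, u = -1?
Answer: -2627/9 ≈ -291.89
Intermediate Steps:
z = -167/9 (z = -5/9 - 18 = -167/9 ≈ -18.556)
w(F, A) = F + A*(-5 + F*A²) (w(F, A) = F + A*(F*A² - 5) = F + A*(-5 + F*A²))
z*s(4) + w(-5, u) = -167/9*4² + (-5 - 5*(-1) - 5*(-1)³) = -167/9*16 + (-5 + 5 - 5*(-1)) = -2672/9 + (-5 + 5 + 5) = -2672/9 + 5 = -2627/9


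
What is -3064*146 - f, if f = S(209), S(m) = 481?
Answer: -447825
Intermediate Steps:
f = 481
-3064*146 - f = -3064*146 - 1*481 = -447344 - 481 = -447825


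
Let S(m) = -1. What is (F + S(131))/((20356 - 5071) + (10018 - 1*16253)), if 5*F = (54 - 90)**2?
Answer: 1291/45250 ≈ 0.028530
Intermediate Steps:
F = 1296/5 (F = (54 - 90)**2/5 = (1/5)*(-36)**2 = (1/5)*1296 = 1296/5 ≈ 259.20)
(F + S(131))/((20356 - 5071) + (10018 - 1*16253)) = (1296/5 - 1)/((20356 - 5071) + (10018 - 1*16253)) = 1291/(5*(15285 + (10018 - 16253))) = 1291/(5*(15285 - 6235)) = (1291/5)/9050 = (1291/5)*(1/9050) = 1291/45250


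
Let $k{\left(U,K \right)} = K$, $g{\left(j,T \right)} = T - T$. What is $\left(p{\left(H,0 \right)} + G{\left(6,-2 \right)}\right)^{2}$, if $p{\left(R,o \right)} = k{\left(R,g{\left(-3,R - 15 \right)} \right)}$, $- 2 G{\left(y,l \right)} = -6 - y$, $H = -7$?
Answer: $36$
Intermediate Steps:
$g{\left(j,T \right)} = 0$
$G{\left(y,l \right)} = 3 + \frac{y}{2}$ ($G{\left(y,l \right)} = - \frac{-6 - y}{2} = 3 + \frac{y}{2}$)
$p{\left(R,o \right)} = 0$
$\left(p{\left(H,0 \right)} + G{\left(6,-2 \right)}\right)^{2} = \left(0 + \left(3 + \frac{1}{2} \cdot 6\right)\right)^{2} = \left(0 + \left(3 + 3\right)\right)^{2} = \left(0 + 6\right)^{2} = 6^{2} = 36$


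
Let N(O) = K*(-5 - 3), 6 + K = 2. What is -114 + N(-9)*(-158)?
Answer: -5170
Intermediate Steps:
K = -4 (K = -6 + 2 = -4)
N(O) = 32 (N(O) = -4*(-5 - 3) = -4*(-8) = 32)
-114 + N(-9)*(-158) = -114 + 32*(-158) = -114 - 5056 = -5170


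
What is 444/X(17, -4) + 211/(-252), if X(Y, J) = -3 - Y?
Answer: -29027/1260 ≈ -23.037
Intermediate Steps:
444/X(17, -4) + 211/(-252) = 444/(-3 - 1*17) + 211/(-252) = 444/(-3 - 17) + 211*(-1/252) = 444/(-20) - 211/252 = 444*(-1/20) - 211/252 = -111/5 - 211/252 = -29027/1260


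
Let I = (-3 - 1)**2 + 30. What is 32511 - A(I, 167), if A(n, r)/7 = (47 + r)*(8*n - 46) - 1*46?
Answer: -449523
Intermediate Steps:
I = 46 (I = (-4)**2 + 30 = 16 + 30 = 46)
A(n, r) = -322 + 7*(-46 + 8*n)*(47 + r) (A(n, r) = 7*((47 + r)*(8*n - 46) - 1*46) = 7*((47 + r)*(-46 + 8*n) - 46) = 7*((-46 + 8*n)*(47 + r) - 46) = 7*(-46 + (-46 + 8*n)*(47 + r)) = -322 + 7*(-46 + 8*n)*(47 + r))
32511 - A(I, 167) = 32511 - (-15456 - 322*167 + 2632*46 + 56*46*167) = 32511 - (-15456 - 53774 + 121072 + 430192) = 32511 - 1*482034 = 32511 - 482034 = -449523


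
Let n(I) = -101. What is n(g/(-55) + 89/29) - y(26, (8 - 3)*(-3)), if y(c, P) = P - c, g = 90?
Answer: -60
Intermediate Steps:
n(g/(-55) + 89/29) - y(26, (8 - 3)*(-3)) = -101 - ((8 - 3)*(-3) - 1*26) = -101 - (5*(-3) - 26) = -101 - (-15 - 26) = -101 - 1*(-41) = -101 + 41 = -60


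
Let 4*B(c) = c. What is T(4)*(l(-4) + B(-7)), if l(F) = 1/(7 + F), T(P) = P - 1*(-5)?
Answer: -51/4 ≈ -12.750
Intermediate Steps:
B(c) = c/4
T(P) = 5 + P (T(P) = P + 5 = 5 + P)
T(4)*(l(-4) + B(-7)) = (5 + 4)*(1/(7 - 4) + (¼)*(-7)) = 9*(1/3 - 7/4) = 9*(⅓ - 7/4) = 9*(-17/12) = -51/4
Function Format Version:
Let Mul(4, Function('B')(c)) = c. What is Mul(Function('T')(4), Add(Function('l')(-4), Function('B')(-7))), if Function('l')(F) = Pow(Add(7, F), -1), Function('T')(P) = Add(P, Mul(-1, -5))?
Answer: Rational(-51, 4) ≈ -12.750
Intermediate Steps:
Function('B')(c) = Mul(Rational(1, 4), c)
Function('T')(P) = Add(5, P) (Function('T')(P) = Add(P, 5) = Add(5, P))
Mul(Function('T')(4), Add(Function('l')(-4), Function('B')(-7))) = Mul(Add(5, 4), Add(Pow(Add(7, -4), -1), Mul(Rational(1, 4), -7))) = Mul(9, Add(Pow(3, -1), Rational(-7, 4))) = Mul(9, Add(Rational(1, 3), Rational(-7, 4))) = Mul(9, Rational(-17, 12)) = Rational(-51, 4)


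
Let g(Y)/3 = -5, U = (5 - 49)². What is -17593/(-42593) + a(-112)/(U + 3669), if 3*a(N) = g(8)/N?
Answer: 2208878929/5347636336 ≈ 0.41306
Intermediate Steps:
U = 1936 (U = (-44)² = 1936)
g(Y) = -15 (g(Y) = 3*(-5) = -15)
a(N) = -5/N (a(N) = (-15/N)/3 = -5/N)
-17593/(-42593) + a(-112)/(U + 3669) = -17593/(-42593) + (-5/(-112))/(1936 + 3669) = -17593*(-1/42593) - 5*(-1/112)/5605 = 17593/42593 + (5/112)*(1/5605) = 17593/42593 + 1/125552 = 2208878929/5347636336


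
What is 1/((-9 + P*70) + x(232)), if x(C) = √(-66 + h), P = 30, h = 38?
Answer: 2091/4372309 - 2*I*√7/4372309 ≈ 0.00047824 - 1.2102e-6*I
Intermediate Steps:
x(C) = 2*I*√7 (x(C) = √(-66 + 38) = √(-28) = 2*I*√7)
1/((-9 + P*70) + x(232)) = 1/((-9 + 30*70) + 2*I*√7) = 1/((-9 + 2100) + 2*I*√7) = 1/(2091 + 2*I*√7)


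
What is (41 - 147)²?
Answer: 11236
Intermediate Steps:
(41 - 147)² = (-106)² = 11236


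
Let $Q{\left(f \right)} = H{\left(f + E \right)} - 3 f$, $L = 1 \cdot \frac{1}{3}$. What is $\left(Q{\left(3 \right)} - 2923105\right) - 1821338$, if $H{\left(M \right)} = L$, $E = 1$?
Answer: $- \frac{14233355}{3} \approx -4.7444 \cdot 10^{6}$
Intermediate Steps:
$L = \frac{1}{3}$ ($L = 1 \cdot \frac{1}{3} = \frac{1}{3} \approx 0.33333$)
$H{\left(M \right)} = \frac{1}{3}$
$Q{\left(f \right)} = \frac{1}{3} - 3 f$
$\left(Q{\left(3 \right)} - 2923105\right) - 1821338 = \left(\left(\frac{1}{3} - 9\right) - 2923105\right) - 1821338 = \left(- \frac{26}{3} - 2923105\right) - 1821338 = - \frac{8769341}{3} - 1821338 = - \frac{14233355}{3}$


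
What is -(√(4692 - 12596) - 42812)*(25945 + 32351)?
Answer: 2495768352 - 233184*I*√494 ≈ 2.4958e+9 - 5.1828e+6*I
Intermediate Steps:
-(√(4692 - 12596) - 42812)*(25945 + 32351) = -(√(-7904) - 42812)*58296 = -(4*I*√494 - 42812)*58296 = -(-42812 + 4*I*√494)*58296 = -(-2495768352 + 233184*I*√494) = 2495768352 - 233184*I*√494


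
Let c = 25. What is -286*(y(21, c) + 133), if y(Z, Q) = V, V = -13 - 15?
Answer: -30030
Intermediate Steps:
V = -28
y(Z, Q) = -28
-286*(y(21, c) + 133) = -286*(-28 + 133) = -286*105 = -30030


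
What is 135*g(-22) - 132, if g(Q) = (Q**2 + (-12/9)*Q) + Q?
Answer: 66198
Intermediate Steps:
g(Q) = Q**2 - Q/3 (g(Q) = (Q**2 + (-12*1/9)*Q) + Q = (Q**2 - 4*Q/3) + Q = Q**2 - Q/3)
135*g(-22) - 132 = 135*(-22*(-1/3 - 22)) - 132 = 135*(-22*(-67/3)) - 132 = 135*(1474/3) - 132 = 66330 - 132 = 66198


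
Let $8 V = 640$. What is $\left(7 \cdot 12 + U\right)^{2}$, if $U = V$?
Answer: $26896$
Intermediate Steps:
$V = 80$ ($V = \frac{1}{8} \cdot 640 = 80$)
$U = 80$
$\left(7 \cdot 12 + U\right)^{2} = \left(7 \cdot 12 + 80\right)^{2} = \left(84 + 80\right)^{2} = 164^{2} = 26896$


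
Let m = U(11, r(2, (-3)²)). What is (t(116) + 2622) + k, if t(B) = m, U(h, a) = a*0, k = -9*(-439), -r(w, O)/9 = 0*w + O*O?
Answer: 6573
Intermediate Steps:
r(w, O) = -9*O² (r(w, O) = -9*(0*w + O*O) = -9*(0 + O²) = -9*O²)
k = 3951
U(h, a) = 0
m = 0
t(B) = 0
(t(116) + 2622) + k = (0 + 2622) + 3951 = 2622 + 3951 = 6573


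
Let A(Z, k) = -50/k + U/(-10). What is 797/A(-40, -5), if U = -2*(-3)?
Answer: 3985/47 ≈ 84.787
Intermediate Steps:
U = 6
A(Z, k) = -3/5 - 50/k (A(Z, k) = -50/k + 6/(-10) = -50/k + 6*(-1/10) = -50/k - 3/5 = -3/5 - 50/k)
797/A(-40, -5) = 797/(-3/5 - 50/(-5)) = 797/(-3/5 - 50*(-1/5)) = 797/(-3/5 + 10) = 797/(47/5) = 797*(5/47) = 3985/47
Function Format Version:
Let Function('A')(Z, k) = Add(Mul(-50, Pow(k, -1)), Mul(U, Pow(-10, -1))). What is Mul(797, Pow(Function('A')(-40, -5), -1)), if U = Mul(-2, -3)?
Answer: Rational(3985, 47) ≈ 84.787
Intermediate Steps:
U = 6
Function('A')(Z, k) = Add(Rational(-3, 5), Mul(-50, Pow(k, -1))) (Function('A')(Z, k) = Add(Mul(-50, Pow(k, -1)), Mul(6, Pow(-10, -1))) = Add(Mul(-50, Pow(k, -1)), Mul(6, Rational(-1, 10))) = Add(Mul(-50, Pow(k, -1)), Rational(-3, 5)) = Add(Rational(-3, 5), Mul(-50, Pow(k, -1))))
Mul(797, Pow(Function('A')(-40, -5), -1)) = Mul(797, Pow(Add(Rational(-3, 5), Mul(-50, Pow(-5, -1))), -1)) = Mul(797, Pow(Add(Rational(-3, 5), Mul(-50, Rational(-1, 5))), -1)) = Mul(797, Pow(Add(Rational(-3, 5), 10), -1)) = Mul(797, Pow(Rational(47, 5), -1)) = Mul(797, Rational(5, 47)) = Rational(3985, 47)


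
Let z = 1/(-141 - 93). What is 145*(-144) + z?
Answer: -4885921/234 ≈ -20880.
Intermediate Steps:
z = -1/234 (z = 1/(-234) = -1/234 ≈ -0.0042735)
145*(-144) + z = 145*(-144) - 1/234 = -20880 - 1/234 = -4885921/234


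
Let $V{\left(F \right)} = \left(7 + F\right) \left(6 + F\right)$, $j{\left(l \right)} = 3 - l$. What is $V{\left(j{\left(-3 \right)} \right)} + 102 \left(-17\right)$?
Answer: $-1578$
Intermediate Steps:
$V{\left(F \right)} = \left(6 + F\right) \left(7 + F\right)$
$V{\left(j{\left(-3 \right)} \right)} + 102 \left(-17\right) = \left(42 + \left(3 - -3\right)^{2} + 13 \left(3 - -3\right)\right) + 102 \left(-17\right) = \left(42 + \left(3 + 3\right)^{2} + 13 \left(3 + 3\right)\right) - 1734 = \left(42 + 6^{2} + 13 \cdot 6\right) - 1734 = \left(42 + 36 + 78\right) - 1734 = 156 - 1734 = -1578$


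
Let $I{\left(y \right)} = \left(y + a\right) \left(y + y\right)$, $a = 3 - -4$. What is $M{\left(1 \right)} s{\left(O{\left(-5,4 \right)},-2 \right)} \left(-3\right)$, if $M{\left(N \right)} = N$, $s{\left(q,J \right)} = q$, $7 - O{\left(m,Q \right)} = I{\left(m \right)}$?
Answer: $-81$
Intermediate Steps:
$a = 7$ ($a = 3 + 4 = 7$)
$I{\left(y \right)} = 2 y \left(7 + y\right)$ ($I{\left(y \right)} = \left(y + 7\right) \left(y + y\right) = \left(7 + y\right) 2 y = 2 y \left(7 + y\right)$)
$O{\left(m,Q \right)} = 7 - 2 m \left(7 + m\right)$
$M{\left(1 \right)} s{\left(O{\left(-5,4 \right)},-2 \right)} \left(-3\right) = 1 \left(7 - - 10 \left(7 - 5\right)\right) \left(-3\right) = 1 \left(7 - \left(-10\right) 2\right) \left(-3\right) = 1 \left(7 + 20\right) \left(-3\right) = 1 \cdot 27 \left(-3\right) = 27 \left(-3\right) = -81$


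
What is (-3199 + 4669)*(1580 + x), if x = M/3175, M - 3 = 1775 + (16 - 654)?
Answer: 295037232/127 ≈ 2.3231e+6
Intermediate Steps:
M = 1140 (M = 3 + (1775 + (16 - 654)) = 3 + (1775 - 638) = 3 + 1137 = 1140)
x = 228/635 (x = 1140/3175 = 1140*(1/3175) = 228/635 ≈ 0.35906)
(-3199 + 4669)*(1580 + x) = (-3199 + 4669)*(1580 + 228/635) = 1470*(1003528/635) = 295037232/127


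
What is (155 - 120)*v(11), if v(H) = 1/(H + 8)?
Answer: 35/19 ≈ 1.8421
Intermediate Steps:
v(H) = 1/(8 + H)
(155 - 120)*v(11) = (155 - 120)/(8 + 11) = 35/19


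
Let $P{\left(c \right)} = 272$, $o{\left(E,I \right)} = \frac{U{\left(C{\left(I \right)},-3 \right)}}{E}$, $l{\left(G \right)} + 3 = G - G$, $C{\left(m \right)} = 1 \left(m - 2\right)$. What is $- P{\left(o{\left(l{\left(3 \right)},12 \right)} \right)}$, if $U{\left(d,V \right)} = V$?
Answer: $-272$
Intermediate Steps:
$C{\left(m \right)} = -2 + m$ ($C{\left(m \right)} = 1 \left(-2 + m\right) = -2 + m$)
$l{\left(G \right)} = -3$ ($l{\left(G \right)} = -3 + \left(G - G\right) = -3 + 0 = -3$)
$o{\left(E,I \right)} = - \frac{3}{E}$
$- P{\left(o{\left(l{\left(3 \right)},12 \right)} \right)} = \left(-1\right) 272 = -272$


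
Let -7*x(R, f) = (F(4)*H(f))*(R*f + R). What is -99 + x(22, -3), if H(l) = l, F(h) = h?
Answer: -1221/7 ≈ -174.43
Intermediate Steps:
x(R, f) = -4*f*(R + R*f)/7 (x(R, f) = -4*f*(R*f + R)/7 = -4*f*(R + R*f)/7)
-99 + x(22, -3) = -99 - 4/7*22*(-3)*(1 - 3) = -99 - 4/7*22*(-3)*(-2) = -99 - 528/7 = -1221/7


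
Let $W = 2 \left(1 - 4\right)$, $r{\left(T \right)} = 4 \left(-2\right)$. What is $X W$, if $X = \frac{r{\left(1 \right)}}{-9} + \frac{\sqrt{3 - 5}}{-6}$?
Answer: $- \frac{16}{3} + i \sqrt{2} \approx -5.3333 + 1.4142 i$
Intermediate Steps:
$r{\left(T \right)} = -8$
$W = -6$ ($W = 2 \left(-3\right) = -6$)
$X = \frac{8}{9} - \frac{i \sqrt{2}}{6}$ ($X = - \frac{8}{-9} + \frac{\sqrt{3 - 5}}{-6} = \left(-8\right) \left(- \frac{1}{9}\right) + \sqrt{-2} \left(- \frac{1}{6}\right) = \frac{8}{9} + i \sqrt{2} \left(- \frac{1}{6}\right) = \frac{8}{9} - \frac{i \sqrt{2}}{6} \approx 0.88889 - 0.2357 i$)
$X W = \left(\frac{8}{9} - \frac{i \sqrt{2}}{6}\right) \left(-6\right) = - \frac{16}{3} + i \sqrt{2}$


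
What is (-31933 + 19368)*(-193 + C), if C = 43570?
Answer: -545032005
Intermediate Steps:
(-31933 + 19368)*(-193 + C) = (-31933 + 19368)*(-193 + 43570) = -12565*43377 = -545032005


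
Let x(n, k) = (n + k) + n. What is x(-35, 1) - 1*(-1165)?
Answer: 1096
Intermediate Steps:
x(n, k) = k + 2*n (x(n, k) = (k + n) + n = k + 2*n)
x(-35, 1) - 1*(-1165) = (1 + 2*(-35)) - 1*(-1165) = (1 - 70) + 1165 = -69 + 1165 = 1096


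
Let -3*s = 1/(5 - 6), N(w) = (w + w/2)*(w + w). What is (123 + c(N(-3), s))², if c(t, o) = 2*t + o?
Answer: 283024/9 ≈ 31447.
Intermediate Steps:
N(w) = 3*w² (N(w) = (w + w*(½))*(2*w) = (w + w/2)*(2*w) = (3*w/2)*(2*w) = 3*w²)
s = ⅓ (s = -1/(3*(5 - 6)) = -⅓/(-1) = -⅓*(-1) = ⅓ ≈ 0.33333)
c(t, o) = o + 2*t
(123 + c(N(-3), s))² = (123 + (⅓ + 2*(3*(-3)²)))² = (123 + (⅓ + 2*(3*9)))² = (123 + (⅓ + 2*27))² = (123 + (⅓ + 54))² = (123 + 163/3)² = (532/3)² = 283024/9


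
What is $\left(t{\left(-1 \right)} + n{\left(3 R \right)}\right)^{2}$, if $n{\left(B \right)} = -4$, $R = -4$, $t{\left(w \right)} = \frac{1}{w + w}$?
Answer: $\frac{81}{4} \approx 20.25$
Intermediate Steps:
$t{\left(w \right)} = \frac{1}{2 w}$
$\left(t{\left(-1 \right)} + n{\left(3 R \right)}\right)^{2} = \left(\frac{1}{2 \left(-1\right)} - 4\right)^{2} = \left(\frac{1}{2} \left(-1\right) - 4\right)^{2} = \left(- \frac{1}{2} - 4\right)^{2} = \left(- \frac{9}{2}\right)^{2} = \frac{81}{4}$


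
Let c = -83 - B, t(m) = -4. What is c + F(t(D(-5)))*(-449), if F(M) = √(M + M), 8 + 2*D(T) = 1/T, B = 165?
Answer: -248 - 898*I*√2 ≈ -248.0 - 1270.0*I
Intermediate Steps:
D(T) = -4 + 1/(2*T) (D(T) = -4 + (1/T)/2 = -4 + 1/(2*T))
c = -248 (c = -83 - 1*165 = -83 - 165 = -248)
F(M) = √2*√M (F(M) = √(2*M) = √2*√M)
c + F(t(D(-5)))*(-449) = -248 + (√2*√(-4))*(-449) = -248 + (√2*(2*I))*(-449) = -248 + (2*I*√2)*(-449) = -248 - 898*I*√2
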